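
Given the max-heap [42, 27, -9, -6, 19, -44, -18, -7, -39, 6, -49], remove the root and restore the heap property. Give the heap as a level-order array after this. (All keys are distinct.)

remove root 42; move last element -49 to root → [-49, 27, -9, -6, 19, -44, -18, -7, -39, 6]
-49 vs larger child 27 at index 1, swap → [27, -49, -9, -6, 19, -44, -18, -7, -39, 6]
-49 vs larger child 19 at index 4, swap → [27, 19, -9, -6, -49, -44, -18, -7, -39, 6]
-49 vs only child 6 at index 9, swap → [27, 19, -9, -6, 6, -44, -18, -7, -39, -49]

[27, 19, -9, -6, 6, -44, -18, -7, -39, -49]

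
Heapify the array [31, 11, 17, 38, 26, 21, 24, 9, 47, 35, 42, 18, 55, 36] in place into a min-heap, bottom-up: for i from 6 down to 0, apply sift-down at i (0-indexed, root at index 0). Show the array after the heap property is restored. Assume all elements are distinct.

[9, 11, 17, 31, 26, 18, 24, 38, 47, 35, 42, 21, 55, 36]

sift down from index 6: already satisfies heap property
sift down from index 5:
  21 vs smaller child 18 at index 11, swap → [31, 11, 17, 38, 26, 18, 24, 9, 47, 35, 42, 21, 55, 36]
sift down from index 4: already satisfies heap property
sift down from index 3:
  38 vs smaller child 9 at index 7, swap → [31, 11, 17, 9, 26, 18, 24, 38, 47, 35, 42, 21, 55, 36]
sift down from index 2: already satisfies heap property
sift down from index 1:
  11 vs smaller child 9 at index 3, swap → [31, 9, 17, 11, 26, 18, 24, 38, 47, 35, 42, 21, 55, 36]
sift down from index 0:
  31 vs smaller child 9 at index 1, swap → [9, 31, 17, 11, 26, 18, 24, 38, 47, 35, 42, 21, 55, 36]
  31 vs smaller child 11 at index 3, swap → [9, 11, 17, 31, 26, 18, 24, 38, 47, 35, 42, 21, 55, 36]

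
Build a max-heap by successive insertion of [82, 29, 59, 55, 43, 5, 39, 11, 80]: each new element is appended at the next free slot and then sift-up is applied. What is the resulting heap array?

Insert 82:
  append 82 at index 0 → [82] (no swap needed)
Insert 29:
  append 29 at index 1 → [82, 29] (no swap needed)
Insert 59:
  append 59 at index 2 → [82, 29, 59] (no swap needed)
Insert 55:
  append 55 at index 3 → [82, 29, 59, 55]
  55 > parent 29 at index 1, swap → [82, 55, 59, 29]
Insert 43:
  append 43 at index 4 → [82, 55, 59, 29, 43] (no swap needed)
Insert 5:
  append 5 at index 5 → [82, 55, 59, 29, 43, 5] (no swap needed)
Insert 39:
  append 39 at index 6 → [82, 55, 59, 29, 43, 5, 39] (no swap needed)
Insert 11:
  append 11 at index 7 → [82, 55, 59, 29, 43, 5, 39, 11] (no swap needed)
Insert 80:
  append 80 at index 8 → [82, 55, 59, 29, 43, 5, 39, 11, 80]
  80 > parent 29 at index 3, swap → [82, 55, 59, 80, 43, 5, 39, 11, 29]
  80 > parent 55 at index 1, swap → [82, 80, 59, 55, 43, 5, 39, 11, 29]

[82, 80, 59, 55, 43, 5, 39, 11, 29]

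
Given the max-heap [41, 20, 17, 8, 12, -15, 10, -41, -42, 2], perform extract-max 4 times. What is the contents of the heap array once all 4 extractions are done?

extract-max #1 returns 41:
  remove root 41; move last element 2 to root → [2, 20, 17, 8, 12, -15, 10, -41, -42]
  2 vs larger child 20 at index 1, swap → [20, 2, 17, 8, 12, -15, 10, -41, -42]
  2 vs larger child 12 at index 4, swap → [20, 12, 17, 8, 2, -15, 10, -41, -42]
extract-max #2 returns 20:
  remove root 20; move last element -42 to root → [-42, 12, 17, 8, 2, -15, 10, -41]
  -42 vs larger child 17 at index 2, swap → [17, 12, -42, 8, 2, -15, 10, -41]
  -42 vs larger child 10 at index 6, swap → [17, 12, 10, 8, 2, -15, -42, -41]
extract-max #3 returns 17:
  remove root 17; move last element -41 to root → [-41, 12, 10, 8, 2, -15, -42]
  -41 vs larger child 12 at index 1, swap → [12, -41, 10, 8, 2, -15, -42]
  -41 vs larger child 8 at index 3, swap → [12, 8, 10, -41, 2, -15, -42]
extract-max #4 returns 12:
  remove root 12; move last element -42 to root → [-42, 8, 10, -41, 2, -15]
  -42 vs larger child 10 at index 2, swap → [10, 8, -42, -41, 2, -15]
  -42 vs only child -15 at index 5, swap → [10, 8, -15, -41, 2, -42]

[10, 8, -15, -41, 2, -42]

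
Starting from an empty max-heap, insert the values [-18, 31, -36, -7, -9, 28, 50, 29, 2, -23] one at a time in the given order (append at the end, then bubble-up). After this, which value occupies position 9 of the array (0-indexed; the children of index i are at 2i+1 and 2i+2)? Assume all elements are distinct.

Insert -18:
  append -18 at index 0 → [-18] (no swap needed)
Insert 31:
  append 31 at index 1 → [-18, 31]
  31 > parent -18 at index 0, swap → [31, -18]
Insert -36:
  append -36 at index 2 → [31, -18, -36] (no swap needed)
Insert -7:
  append -7 at index 3 → [31, -18, -36, -7]
  -7 > parent -18 at index 1, swap → [31, -7, -36, -18]
Insert -9:
  append -9 at index 4 → [31, -7, -36, -18, -9] (no swap needed)
Insert 28:
  append 28 at index 5 → [31, -7, -36, -18, -9, 28]
  28 > parent -36 at index 2, swap → [31, -7, 28, -18, -9, -36]
Insert 50:
  append 50 at index 6 → [31, -7, 28, -18, -9, -36, 50]
  50 > parent 28 at index 2, swap → [31, -7, 50, -18, -9, -36, 28]
  50 > parent 31 at index 0, swap → [50, -7, 31, -18, -9, -36, 28]
Insert 29:
  append 29 at index 7 → [50, -7, 31, -18, -9, -36, 28, 29]
  29 > parent -18 at index 3, swap → [50, -7, 31, 29, -9, -36, 28, -18]
  29 > parent -7 at index 1, swap → [50, 29, 31, -7, -9, -36, 28, -18]
Insert 2:
  append 2 at index 8 → [50, 29, 31, -7, -9, -36, 28, -18, 2]
  2 > parent -7 at index 3, swap → [50, 29, 31, 2, -9, -36, 28, -18, -7]
Insert -23:
  append -23 at index 9 → [50, 29, 31, 2, -9, -36, 28, -18, -7, -23] (no swap needed)
resulting array: [50, 29, 31, 2, -9, -36, 28, -18, -7, -23]

-23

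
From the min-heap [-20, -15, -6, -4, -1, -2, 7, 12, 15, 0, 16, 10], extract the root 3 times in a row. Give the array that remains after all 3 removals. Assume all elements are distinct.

extract-min #1 returns -20:
  remove root -20; move last element 10 to root → [10, -15, -6, -4, -1, -2, 7, 12, 15, 0, 16]
  10 vs smaller child -15 at index 1, swap → [-15, 10, -6, -4, -1, -2, 7, 12, 15, 0, 16]
  10 vs smaller child -4 at index 3, swap → [-15, -4, -6, 10, -1, -2, 7, 12, 15, 0, 16]
extract-min #2 returns -15:
  remove root -15; move last element 16 to root → [16, -4, -6, 10, -1, -2, 7, 12, 15, 0]
  16 vs smaller child -6 at index 2, swap → [-6, -4, 16, 10, -1, -2, 7, 12, 15, 0]
  16 vs smaller child -2 at index 5, swap → [-6, -4, -2, 10, -1, 16, 7, 12, 15, 0]
extract-min #3 returns -6:
  remove root -6; move last element 0 to root → [0, -4, -2, 10, -1, 16, 7, 12, 15]
  0 vs smaller child -4 at index 1, swap → [-4, 0, -2, 10, -1, 16, 7, 12, 15]
  0 vs smaller child -1 at index 4, swap → [-4, -1, -2, 10, 0, 16, 7, 12, 15]

[-4, -1, -2, 10, 0, 16, 7, 12, 15]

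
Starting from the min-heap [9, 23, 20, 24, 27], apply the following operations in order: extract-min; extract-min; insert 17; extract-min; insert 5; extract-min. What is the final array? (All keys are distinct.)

extract-min → returns 9:
  remove root 9; move last element 27 to root → [27, 23, 20, 24]
  27 vs smaller child 20 at index 2, swap → [20, 23, 27, 24]
extract-min → returns 20:
  remove root 20; move last element 24 to root → [24, 23, 27]
  24 vs smaller child 23 at index 1, swap → [23, 24, 27]
insert 17:
  append 17 at index 3 → [23, 24, 27, 17]
  17 < parent 24 at index 1, swap → [23, 17, 27, 24]
  17 < parent 23 at index 0, swap → [17, 23, 27, 24]
extract-min → returns 17:
  remove root 17; move last element 24 to root → [24, 23, 27]
  24 vs smaller child 23 at index 1, swap → [23, 24, 27]
insert 5:
  append 5 at index 3 → [23, 24, 27, 5]
  5 < parent 24 at index 1, swap → [23, 5, 27, 24]
  5 < parent 23 at index 0, swap → [5, 23, 27, 24]
extract-min → returns 5:
  remove root 5; move last element 24 to root → [24, 23, 27]
  24 vs smaller child 23 at index 1, swap → [23, 24, 27]

[23, 24, 27]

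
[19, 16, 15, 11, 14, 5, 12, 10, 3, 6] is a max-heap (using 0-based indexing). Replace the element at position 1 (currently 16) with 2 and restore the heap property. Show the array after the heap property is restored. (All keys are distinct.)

set index 1 from 16 to 2 → [19, 2, 15, 11, 14, 5, 12, 10, 3, 6]
2 vs larger child 14 at index 4, swap → [19, 14, 15, 11, 2, 5, 12, 10, 3, 6]
2 vs only child 6 at index 9, swap → [19, 14, 15, 11, 6, 5, 12, 10, 3, 2]

[19, 14, 15, 11, 6, 5, 12, 10, 3, 2]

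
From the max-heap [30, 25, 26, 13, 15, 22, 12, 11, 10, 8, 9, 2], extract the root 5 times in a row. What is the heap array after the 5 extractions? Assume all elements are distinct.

extract-max #1 returns 30:
  remove root 30; move last element 2 to root → [2, 25, 26, 13, 15, 22, 12, 11, 10, 8, 9]
  2 vs larger child 26 at index 2, swap → [26, 25, 2, 13, 15, 22, 12, 11, 10, 8, 9]
  2 vs larger child 22 at index 5, swap → [26, 25, 22, 13, 15, 2, 12, 11, 10, 8, 9]
extract-max #2 returns 26:
  remove root 26; move last element 9 to root → [9, 25, 22, 13, 15, 2, 12, 11, 10, 8]
  9 vs larger child 25 at index 1, swap → [25, 9, 22, 13, 15, 2, 12, 11, 10, 8]
  9 vs larger child 15 at index 4, swap → [25, 15, 22, 13, 9, 2, 12, 11, 10, 8]
extract-max #3 returns 25:
  remove root 25; move last element 8 to root → [8, 15, 22, 13, 9, 2, 12, 11, 10]
  8 vs larger child 22 at index 2, swap → [22, 15, 8, 13, 9, 2, 12, 11, 10]
  8 vs larger child 12 at index 6, swap → [22, 15, 12, 13, 9, 2, 8, 11, 10]
extract-max #4 returns 22:
  remove root 22; move last element 10 to root → [10, 15, 12, 13, 9, 2, 8, 11]
  10 vs larger child 15 at index 1, swap → [15, 10, 12, 13, 9, 2, 8, 11]
  10 vs larger child 13 at index 3, swap → [15, 13, 12, 10, 9, 2, 8, 11]
  10 vs only child 11 at index 7, swap → [15, 13, 12, 11, 9, 2, 8, 10]
extract-max #5 returns 15:
  remove root 15; move last element 10 to root → [10, 13, 12, 11, 9, 2, 8]
  10 vs larger child 13 at index 1, swap → [13, 10, 12, 11, 9, 2, 8]
  10 vs larger child 11 at index 3, swap → [13, 11, 12, 10, 9, 2, 8]

[13, 11, 12, 10, 9, 2, 8]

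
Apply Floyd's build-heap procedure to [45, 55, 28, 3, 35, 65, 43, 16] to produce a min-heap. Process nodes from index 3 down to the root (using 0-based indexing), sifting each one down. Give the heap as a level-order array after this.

[3, 16, 28, 45, 35, 65, 43, 55]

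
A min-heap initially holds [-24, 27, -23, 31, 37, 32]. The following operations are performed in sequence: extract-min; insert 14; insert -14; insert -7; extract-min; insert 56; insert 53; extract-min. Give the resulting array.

[-7, 27, 14, 53, 37, 32, 31, 56]

extract-min → returns -24:
  remove root -24; move last element 32 to root → [32, 27, -23, 31, 37]
  32 vs smaller child -23 at index 2, swap → [-23, 27, 32, 31, 37]
insert 14:
  append 14 at index 5 → [-23, 27, 32, 31, 37, 14]
  14 < parent 32 at index 2, swap → [-23, 27, 14, 31, 37, 32]
insert -14:
  append -14 at index 6 → [-23, 27, 14, 31, 37, 32, -14]
  -14 < parent 14 at index 2, swap → [-23, 27, -14, 31, 37, 32, 14]
insert -7:
  append -7 at index 7 → [-23, 27, -14, 31, 37, 32, 14, -7]
  -7 < parent 31 at index 3, swap → [-23, 27, -14, -7, 37, 32, 14, 31]
  -7 < parent 27 at index 1, swap → [-23, -7, -14, 27, 37, 32, 14, 31]
extract-min → returns -23:
  remove root -23; move last element 31 to root → [31, -7, -14, 27, 37, 32, 14]
  31 vs smaller child -14 at index 2, swap → [-14, -7, 31, 27, 37, 32, 14]
  31 vs smaller child 14 at index 6, swap → [-14, -7, 14, 27, 37, 32, 31]
insert 56:
  append 56 at index 7 → [-14, -7, 14, 27, 37, 32, 31, 56] (no swap needed)
insert 53:
  append 53 at index 8 → [-14, -7, 14, 27, 37, 32, 31, 56, 53] (no swap needed)
extract-min → returns -14:
  remove root -14; move last element 53 to root → [53, -7, 14, 27, 37, 32, 31, 56]
  53 vs smaller child -7 at index 1, swap → [-7, 53, 14, 27, 37, 32, 31, 56]
  53 vs smaller child 27 at index 3, swap → [-7, 27, 14, 53, 37, 32, 31, 56]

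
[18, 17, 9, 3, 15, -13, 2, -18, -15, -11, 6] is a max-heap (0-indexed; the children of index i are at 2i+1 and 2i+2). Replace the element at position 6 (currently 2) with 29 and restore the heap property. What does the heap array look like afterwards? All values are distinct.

set index 6 from 2 to 29 → [18, 17, 9, 3, 15, -13, 29, -18, -15, -11, 6]
29 > parent 9 at index 2, swap → [18, 17, 29, 3, 15, -13, 9, -18, -15, -11, 6]
29 > parent 18 at index 0, swap → [29, 17, 18, 3, 15, -13, 9, -18, -15, -11, 6]

[29, 17, 18, 3, 15, -13, 9, -18, -15, -11, 6]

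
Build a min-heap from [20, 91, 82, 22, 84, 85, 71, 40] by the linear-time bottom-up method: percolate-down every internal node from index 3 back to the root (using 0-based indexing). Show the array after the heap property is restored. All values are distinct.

[20, 22, 71, 40, 84, 85, 82, 91]

sift down from index 3: already satisfies heap property
sift down from index 2:
  82 vs smaller child 71 at index 6, swap → [20, 91, 71, 22, 84, 85, 82, 40]
sift down from index 1:
  91 vs smaller child 22 at index 3, swap → [20, 22, 71, 91, 84, 85, 82, 40]
  91 vs only child 40 at index 7, swap → [20, 22, 71, 40, 84, 85, 82, 91]
sift down from index 0: already satisfies heap property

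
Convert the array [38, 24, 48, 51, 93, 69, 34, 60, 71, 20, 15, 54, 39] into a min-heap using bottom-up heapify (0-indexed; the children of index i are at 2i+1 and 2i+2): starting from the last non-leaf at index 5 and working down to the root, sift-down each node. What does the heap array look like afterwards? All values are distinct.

sift down from index 5:
  69 vs smaller child 39 at index 12, swap → [38, 24, 48, 51, 93, 39, 34, 60, 71, 20, 15, 54, 69]
sift down from index 4:
  93 vs smaller child 15 at index 10, swap → [38, 24, 48, 51, 15, 39, 34, 60, 71, 20, 93, 54, 69]
sift down from index 3: already satisfies heap property
sift down from index 2:
  48 vs smaller child 34 at index 6, swap → [38, 24, 34, 51, 15, 39, 48, 60, 71, 20, 93, 54, 69]
sift down from index 1:
  24 vs smaller child 15 at index 4, swap → [38, 15, 34, 51, 24, 39, 48, 60, 71, 20, 93, 54, 69]
  24 vs smaller child 20 at index 9, swap → [38, 15, 34, 51, 20, 39, 48, 60, 71, 24, 93, 54, 69]
sift down from index 0:
  38 vs smaller child 15 at index 1, swap → [15, 38, 34, 51, 20, 39, 48, 60, 71, 24, 93, 54, 69]
  38 vs smaller child 20 at index 4, swap → [15, 20, 34, 51, 38, 39, 48, 60, 71, 24, 93, 54, 69]
  38 vs smaller child 24 at index 9, swap → [15, 20, 34, 51, 24, 39, 48, 60, 71, 38, 93, 54, 69]

[15, 20, 34, 51, 24, 39, 48, 60, 71, 38, 93, 54, 69]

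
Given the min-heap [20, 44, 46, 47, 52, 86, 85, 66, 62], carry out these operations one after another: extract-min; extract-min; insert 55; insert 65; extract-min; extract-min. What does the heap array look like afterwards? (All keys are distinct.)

extract-min → returns 20:
  remove root 20; move last element 62 to root → [62, 44, 46, 47, 52, 86, 85, 66]
  62 vs smaller child 44 at index 1, swap → [44, 62, 46, 47, 52, 86, 85, 66]
  62 vs smaller child 47 at index 3, swap → [44, 47, 46, 62, 52, 86, 85, 66]
extract-min → returns 44:
  remove root 44; move last element 66 to root → [66, 47, 46, 62, 52, 86, 85]
  66 vs smaller child 46 at index 2, swap → [46, 47, 66, 62, 52, 86, 85]
insert 55:
  append 55 at index 7 → [46, 47, 66, 62, 52, 86, 85, 55]
  55 < parent 62 at index 3, swap → [46, 47, 66, 55, 52, 86, 85, 62]
insert 65:
  append 65 at index 8 → [46, 47, 66, 55, 52, 86, 85, 62, 65] (no swap needed)
extract-min → returns 46:
  remove root 46; move last element 65 to root → [65, 47, 66, 55, 52, 86, 85, 62]
  65 vs smaller child 47 at index 1, swap → [47, 65, 66, 55, 52, 86, 85, 62]
  65 vs smaller child 52 at index 4, swap → [47, 52, 66, 55, 65, 86, 85, 62]
extract-min → returns 47:
  remove root 47; move last element 62 to root → [62, 52, 66, 55, 65, 86, 85]
  62 vs smaller child 52 at index 1, swap → [52, 62, 66, 55, 65, 86, 85]
  62 vs smaller child 55 at index 3, swap → [52, 55, 66, 62, 65, 86, 85]

[52, 55, 66, 62, 65, 86, 85]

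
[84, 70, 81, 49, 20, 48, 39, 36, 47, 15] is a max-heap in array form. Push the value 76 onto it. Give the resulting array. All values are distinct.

[84, 76, 81, 49, 70, 48, 39, 36, 47, 15, 20]

append 76 at index 10 → [84, 70, 81, 49, 20, 48, 39, 36, 47, 15, 76]
76 > parent 20 at index 4, swap → [84, 70, 81, 49, 76, 48, 39, 36, 47, 15, 20]
76 > parent 70 at index 1, swap → [84, 76, 81, 49, 70, 48, 39, 36, 47, 15, 20]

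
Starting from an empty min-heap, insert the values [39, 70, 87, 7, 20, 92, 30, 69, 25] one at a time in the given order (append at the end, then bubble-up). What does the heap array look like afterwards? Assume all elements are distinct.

[7, 20, 30, 25, 39, 92, 87, 70, 69]

Insert 39:
  append 39 at index 0 → [39] (no swap needed)
Insert 70:
  append 70 at index 1 → [39, 70] (no swap needed)
Insert 87:
  append 87 at index 2 → [39, 70, 87] (no swap needed)
Insert 7:
  append 7 at index 3 → [39, 70, 87, 7]
  7 < parent 70 at index 1, swap → [39, 7, 87, 70]
  7 < parent 39 at index 0, swap → [7, 39, 87, 70]
Insert 20:
  append 20 at index 4 → [7, 39, 87, 70, 20]
  20 < parent 39 at index 1, swap → [7, 20, 87, 70, 39]
Insert 92:
  append 92 at index 5 → [7, 20, 87, 70, 39, 92] (no swap needed)
Insert 30:
  append 30 at index 6 → [7, 20, 87, 70, 39, 92, 30]
  30 < parent 87 at index 2, swap → [7, 20, 30, 70, 39, 92, 87]
Insert 69:
  append 69 at index 7 → [7, 20, 30, 70, 39, 92, 87, 69]
  69 < parent 70 at index 3, swap → [7, 20, 30, 69, 39, 92, 87, 70]
Insert 25:
  append 25 at index 8 → [7, 20, 30, 69, 39, 92, 87, 70, 25]
  25 < parent 69 at index 3, swap → [7, 20, 30, 25, 39, 92, 87, 70, 69]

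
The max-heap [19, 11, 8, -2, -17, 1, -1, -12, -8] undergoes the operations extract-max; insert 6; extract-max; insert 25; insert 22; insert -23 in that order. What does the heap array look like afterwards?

extract-max → returns 19:
  remove root 19; move last element -8 to root → [-8, 11, 8, -2, -17, 1, -1, -12]
  -8 vs larger child 11 at index 1, swap → [11, -8, 8, -2, -17, 1, -1, -12]
  -8 vs larger child -2 at index 3, swap → [11, -2, 8, -8, -17, 1, -1, -12]
insert 6:
  append 6 at index 8 → [11, -2, 8, -8, -17, 1, -1, -12, 6]
  6 > parent -8 at index 3, swap → [11, -2, 8, 6, -17, 1, -1, -12, -8]
  6 > parent -2 at index 1, swap → [11, 6, 8, -2, -17, 1, -1, -12, -8]
extract-max → returns 11:
  remove root 11; move last element -8 to root → [-8, 6, 8, -2, -17, 1, -1, -12]
  -8 vs larger child 8 at index 2, swap → [8, 6, -8, -2, -17, 1, -1, -12]
  -8 vs larger child 1 at index 5, swap → [8, 6, 1, -2, -17, -8, -1, -12]
insert 25:
  append 25 at index 8 → [8, 6, 1, -2, -17, -8, -1, -12, 25]
  25 > parent -2 at index 3, swap → [8, 6, 1, 25, -17, -8, -1, -12, -2]
  25 > parent 6 at index 1, swap → [8, 25, 1, 6, -17, -8, -1, -12, -2]
  25 > parent 8 at index 0, swap → [25, 8, 1, 6, -17, -8, -1, -12, -2]
insert 22:
  append 22 at index 9 → [25, 8, 1, 6, -17, -8, -1, -12, -2, 22]
  22 > parent -17 at index 4, swap → [25, 8, 1, 6, 22, -8, -1, -12, -2, -17]
  22 > parent 8 at index 1, swap → [25, 22, 1, 6, 8, -8, -1, -12, -2, -17]
insert -23:
  append -23 at index 10 → [25, 22, 1, 6, 8, -8, -1, -12, -2, -17, -23] (no swap needed)

[25, 22, 1, 6, 8, -8, -1, -12, -2, -17, -23]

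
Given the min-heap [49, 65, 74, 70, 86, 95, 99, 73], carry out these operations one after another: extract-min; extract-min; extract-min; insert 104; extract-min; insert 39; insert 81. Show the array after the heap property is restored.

[39, 86, 74, 99, 95, 104, 81]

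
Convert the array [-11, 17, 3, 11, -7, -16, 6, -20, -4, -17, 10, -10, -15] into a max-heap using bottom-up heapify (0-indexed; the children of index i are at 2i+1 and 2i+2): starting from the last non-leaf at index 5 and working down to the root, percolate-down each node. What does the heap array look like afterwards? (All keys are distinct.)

[17, 11, 6, -4, 10, -10, 3, -20, -11, -17, -7, -16, -15]

sift down from index 5:
  -16 vs larger child -10 at index 11, swap → [-11, 17, 3, 11, -7, -10, 6, -20, -4, -17, 10, -16, -15]
sift down from index 4:
  -7 vs larger child 10 at index 10, swap → [-11, 17, 3, 11, 10, -10, 6, -20, -4, -17, -7, -16, -15]
sift down from index 3: already satisfies heap property
sift down from index 2:
  3 vs larger child 6 at index 6, swap → [-11, 17, 6, 11, 10, -10, 3, -20, -4, -17, -7, -16, -15]
sift down from index 1: already satisfies heap property
sift down from index 0:
  -11 vs larger child 17 at index 1, swap → [17, -11, 6, 11, 10, -10, 3, -20, -4, -17, -7, -16, -15]
  -11 vs larger child 11 at index 3, swap → [17, 11, 6, -11, 10, -10, 3, -20, -4, -17, -7, -16, -15]
  -11 vs larger child -4 at index 8, swap → [17, 11, 6, -4, 10, -10, 3, -20, -11, -17, -7, -16, -15]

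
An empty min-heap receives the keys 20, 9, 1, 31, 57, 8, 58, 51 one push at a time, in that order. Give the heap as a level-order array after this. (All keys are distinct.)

Insert 20:
  append 20 at index 0 → [20] (no swap needed)
Insert 9:
  append 9 at index 1 → [20, 9]
  9 < parent 20 at index 0, swap → [9, 20]
Insert 1:
  append 1 at index 2 → [9, 20, 1]
  1 < parent 9 at index 0, swap → [1, 20, 9]
Insert 31:
  append 31 at index 3 → [1, 20, 9, 31] (no swap needed)
Insert 57:
  append 57 at index 4 → [1, 20, 9, 31, 57] (no swap needed)
Insert 8:
  append 8 at index 5 → [1, 20, 9, 31, 57, 8]
  8 < parent 9 at index 2, swap → [1, 20, 8, 31, 57, 9]
Insert 58:
  append 58 at index 6 → [1, 20, 8, 31, 57, 9, 58] (no swap needed)
Insert 51:
  append 51 at index 7 → [1, 20, 8, 31, 57, 9, 58, 51] (no swap needed)

[1, 20, 8, 31, 57, 9, 58, 51]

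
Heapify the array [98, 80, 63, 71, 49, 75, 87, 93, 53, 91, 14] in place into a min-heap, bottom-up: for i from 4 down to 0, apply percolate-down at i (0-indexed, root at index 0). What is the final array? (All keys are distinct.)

[14, 49, 63, 53, 80, 75, 87, 93, 71, 91, 98]

sift down from index 4:
  49 vs smaller child 14 at index 10, swap → [98, 80, 63, 71, 14, 75, 87, 93, 53, 91, 49]
sift down from index 3:
  71 vs smaller child 53 at index 8, swap → [98, 80, 63, 53, 14, 75, 87, 93, 71, 91, 49]
sift down from index 2: already satisfies heap property
sift down from index 1:
  80 vs smaller child 14 at index 4, swap → [98, 14, 63, 53, 80, 75, 87, 93, 71, 91, 49]
  80 vs smaller child 49 at index 10, swap → [98, 14, 63, 53, 49, 75, 87, 93, 71, 91, 80]
sift down from index 0:
  98 vs smaller child 14 at index 1, swap → [14, 98, 63, 53, 49, 75, 87, 93, 71, 91, 80]
  98 vs smaller child 49 at index 4, swap → [14, 49, 63, 53, 98, 75, 87, 93, 71, 91, 80]
  98 vs smaller child 80 at index 10, swap → [14, 49, 63, 53, 80, 75, 87, 93, 71, 91, 98]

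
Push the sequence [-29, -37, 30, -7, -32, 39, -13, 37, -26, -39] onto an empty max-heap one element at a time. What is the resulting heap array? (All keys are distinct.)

[39, 37, 30, -7, -32, -29, -13, -37, -26, -39]

Insert -29:
  append -29 at index 0 → [-29] (no swap needed)
Insert -37:
  append -37 at index 1 → [-29, -37] (no swap needed)
Insert 30:
  append 30 at index 2 → [-29, -37, 30]
  30 > parent -29 at index 0, swap → [30, -37, -29]
Insert -7:
  append -7 at index 3 → [30, -37, -29, -7]
  -7 > parent -37 at index 1, swap → [30, -7, -29, -37]
Insert -32:
  append -32 at index 4 → [30, -7, -29, -37, -32] (no swap needed)
Insert 39:
  append 39 at index 5 → [30, -7, -29, -37, -32, 39]
  39 > parent -29 at index 2, swap → [30, -7, 39, -37, -32, -29]
  39 > parent 30 at index 0, swap → [39, -7, 30, -37, -32, -29]
Insert -13:
  append -13 at index 6 → [39, -7, 30, -37, -32, -29, -13] (no swap needed)
Insert 37:
  append 37 at index 7 → [39, -7, 30, -37, -32, -29, -13, 37]
  37 > parent -37 at index 3, swap → [39, -7, 30, 37, -32, -29, -13, -37]
  37 > parent -7 at index 1, swap → [39, 37, 30, -7, -32, -29, -13, -37]
Insert -26:
  append -26 at index 8 → [39, 37, 30, -7, -32, -29, -13, -37, -26] (no swap needed)
Insert -39:
  append -39 at index 9 → [39, 37, 30, -7, -32, -29, -13, -37, -26, -39] (no swap needed)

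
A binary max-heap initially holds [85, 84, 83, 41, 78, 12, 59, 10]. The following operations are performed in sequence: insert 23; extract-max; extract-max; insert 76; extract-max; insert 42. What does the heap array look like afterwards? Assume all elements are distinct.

insert 23:
  append 23 at index 8 → [85, 84, 83, 41, 78, 12, 59, 10, 23] (no swap needed)
extract-max → returns 85:
  remove root 85; move last element 23 to root → [23, 84, 83, 41, 78, 12, 59, 10]
  23 vs larger child 84 at index 1, swap → [84, 23, 83, 41, 78, 12, 59, 10]
  23 vs larger child 78 at index 4, swap → [84, 78, 83, 41, 23, 12, 59, 10]
extract-max → returns 84:
  remove root 84; move last element 10 to root → [10, 78, 83, 41, 23, 12, 59]
  10 vs larger child 83 at index 2, swap → [83, 78, 10, 41, 23, 12, 59]
  10 vs larger child 59 at index 6, swap → [83, 78, 59, 41, 23, 12, 10]
insert 76:
  append 76 at index 7 → [83, 78, 59, 41, 23, 12, 10, 76]
  76 > parent 41 at index 3, swap → [83, 78, 59, 76, 23, 12, 10, 41]
extract-max → returns 83:
  remove root 83; move last element 41 to root → [41, 78, 59, 76, 23, 12, 10]
  41 vs larger child 78 at index 1, swap → [78, 41, 59, 76, 23, 12, 10]
  41 vs larger child 76 at index 3, swap → [78, 76, 59, 41, 23, 12, 10]
insert 42:
  append 42 at index 7 → [78, 76, 59, 41, 23, 12, 10, 42]
  42 > parent 41 at index 3, swap → [78, 76, 59, 42, 23, 12, 10, 41]

[78, 76, 59, 42, 23, 12, 10, 41]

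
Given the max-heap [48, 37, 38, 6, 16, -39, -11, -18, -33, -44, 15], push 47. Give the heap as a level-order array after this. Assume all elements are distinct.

[48, 37, 47, 6, 16, 38, -11, -18, -33, -44, 15, -39]

append 47 at index 11 → [48, 37, 38, 6, 16, -39, -11, -18, -33, -44, 15, 47]
47 > parent -39 at index 5, swap → [48, 37, 38, 6, 16, 47, -11, -18, -33, -44, 15, -39]
47 > parent 38 at index 2, swap → [48, 37, 47, 6, 16, 38, -11, -18, -33, -44, 15, -39]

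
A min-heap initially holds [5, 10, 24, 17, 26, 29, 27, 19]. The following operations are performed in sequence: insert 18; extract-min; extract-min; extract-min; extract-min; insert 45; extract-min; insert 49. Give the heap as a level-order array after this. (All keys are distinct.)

[24, 26, 45, 27, 29, 49]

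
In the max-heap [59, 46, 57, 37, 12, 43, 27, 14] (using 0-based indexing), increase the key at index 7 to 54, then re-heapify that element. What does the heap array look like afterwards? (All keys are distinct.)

[59, 54, 57, 46, 12, 43, 27, 37]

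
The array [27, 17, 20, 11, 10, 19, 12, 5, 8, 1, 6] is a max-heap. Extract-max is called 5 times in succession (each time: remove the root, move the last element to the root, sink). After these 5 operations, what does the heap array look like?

extract-max #1 returns 27:
  remove root 27; move last element 6 to root → [6, 17, 20, 11, 10, 19, 12, 5, 8, 1]
  6 vs larger child 20 at index 2, swap → [20, 17, 6, 11, 10, 19, 12, 5, 8, 1]
  6 vs larger child 19 at index 5, swap → [20, 17, 19, 11, 10, 6, 12, 5, 8, 1]
extract-max #2 returns 20:
  remove root 20; move last element 1 to root → [1, 17, 19, 11, 10, 6, 12, 5, 8]
  1 vs larger child 19 at index 2, swap → [19, 17, 1, 11, 10, 6, 12, 5, 8]
  1 vs larger child 12 at index 6, swap → [19, 17, 12, 11, 10, 6, 1, 5, 8]
extract-max #3 returns 19:
  remove root 19; move last element 8 to root → [8, 17, 12, 11, 10, 6, 1, 5]
  8 vs larger child 17 at index 1, swap → [17, 8, 12, 11, 10, 6, 1, 5]
  8 vs larger child 11 at index 3, swap → [17, 11, 12, 8, 10, 6, 1, 5]
extract-max #4 returns 17:
  remove root 17; move last element 5 to root → [5, 11, 12, 8, 10, 6, 1]
  5 vs larger child 12 at index 2, swap → [12, 11, 5, 8, 10, 6, 1]
  5 vs larger child 6 at index 5, swap → [12, 11, 6, 8, 10, 5, 1]
extract-max #5 returns 12:
  remove root 12; move last element 1 to root → [1, 11, 6, 8, 10, 5]
  1 vs larger child 11 at index 1, swap → [11, 1, 6, 8, 10, 5]
  1 vs larger child 10 at index 4, swap → [11, 10, 6, 8, 1, 5]

[11, 10, 6, 8, 1, 5]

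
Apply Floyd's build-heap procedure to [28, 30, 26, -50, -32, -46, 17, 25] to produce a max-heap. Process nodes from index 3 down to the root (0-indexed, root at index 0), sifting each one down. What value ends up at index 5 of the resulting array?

-46

sift down from index 3:
  -50 vs only child 25 at index 7, swap → [28, 30, 26, 25, -32, -46, 17, -50]
sift down from index 2: already satisfies heap property
sift down from index 1: already satisfies heap property
sift down from index 0:
  28 vs larger child 30 at index 1, swap → [30, 28, 26, 25, -32, -46, 17, -50]
resulting array: [30, 28, 26, 25, -32, -46, 17, -50]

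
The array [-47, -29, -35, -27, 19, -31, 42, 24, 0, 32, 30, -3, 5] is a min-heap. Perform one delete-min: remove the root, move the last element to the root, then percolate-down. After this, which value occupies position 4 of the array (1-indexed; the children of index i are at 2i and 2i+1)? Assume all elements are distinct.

remove root -47; move last element 5 to root → [5, -29, -35, -27, 19, -31, 42, 24, 0, 32, 30, -3]
5 vs smaller child -35 at index 3, swap → [-35, -29, 5, -27, 19, -31, 42, 24, 0, 32, 30, -3]
5 vs smaller child -31 at index 6, swap → [-35, -29, -31, -27, 19, 5, 42, 24, 0, 32, 30, -3]
5 vs only child -3 at index 12, swap → [-35, -29, -31, -27, 19, -3, 42, 24, 0, 32, 30, 5]
resulting array: [-35, -29, -31, -27, 19, -3, 42, 24, 0, 32, 30, 5]

-27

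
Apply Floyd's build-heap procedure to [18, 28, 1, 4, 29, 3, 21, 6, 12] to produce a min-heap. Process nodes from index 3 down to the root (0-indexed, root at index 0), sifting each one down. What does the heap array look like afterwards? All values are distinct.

[1, 4, 3, 6, 29, 18, 21, 28, 12]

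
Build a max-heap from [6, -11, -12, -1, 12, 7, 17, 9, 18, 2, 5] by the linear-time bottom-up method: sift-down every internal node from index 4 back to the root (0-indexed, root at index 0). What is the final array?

sift down from index 4: already satisfies heap property
sift down from index 3:
  -1 vs larger child 18 at index 8, swap → [6, -11, -12, 18, 12, 7, 17, 9, -1, 2, 5]
sift down from index 2:
  -12 vs larger child 17 at index 6, swap → [6, -11, 17, 18, 12, 7, -12, 9, -1, 2, 5]
sift down from index 1:
  -11 vs larger child 18 at index 3, swap → [6, 18, 17, -11, 12, 7, -12, 9, -1, 2, 5]
  -11 vs larger child 9 at index 7, swap → [6, 18, 17, 9, 12, 7, -12, -11, -1, 2, 5]
sift down from index 0:
  6 vs larger child 18 at index 1, swap → [18, 6, 17, 9, 12, 7, -12, -11, -1, 2, 5]
  6 vs larger child 12 at index 4, swap → [18, 12, 17, 9, 6, 7, -12, -11, -1, 2, 5]

[18, 12, 17, 9, 6, 7, -12, -11, -1, 2, 5]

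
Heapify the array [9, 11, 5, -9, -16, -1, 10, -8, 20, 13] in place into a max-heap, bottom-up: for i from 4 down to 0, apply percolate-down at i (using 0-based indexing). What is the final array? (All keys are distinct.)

[20, 13, 10, 11, 9, -1, 5, -8, -9, -16]

sift down from index 4:
  -16 vs only child 13 at index 9, swap → [9, 11, 5, -9, 13, -1, 10, -8, 20, -16]
sift down from index 3:
  -9 vs larger child 20 at index 8, swap → [9, 11, 5, 20, 13, -1, 10, -8, -9, -16]
sift down from index 2:
  5 vs larger child 10 at index 6, swap → [9, 11, 10, 20, 13, -1, 5, -8, -9, -16]
sift down from index 1:
  11 vs larger child 20 at index 3, swap → [9, 20, 10, 11, 13, -1, 5, -8, -9, -16]
sift down from index 0:
  9 vs larger child 20 at index 1, swap → [20, 9, 10, 11, 13, -1, 5, -8, -9, -16]
  9 vs larger child 13 at index 4, swap → [20, 13, 10, 11, 9, -1, 5, -8, -9, -16]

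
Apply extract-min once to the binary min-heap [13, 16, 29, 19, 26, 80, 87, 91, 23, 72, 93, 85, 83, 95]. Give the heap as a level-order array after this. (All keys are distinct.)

remove root 13; move last element 95 to root → [95, 16, 29, 19, 26, 80, 87, 91, 23, 72, 93, 85, 83]
95 vs smaller child 16 at index 1, swap → [16, 95, 29, 19, 26, 80, 87, 91, 23, 72, 93, 85, 83]
95 vs smaller child 19 at index 3, swap → [16, 19, 29, 95, 26, 80, 87, 91, 23, 72, 93, 85, 83]
95 vs smaller child 23 at index 8, swap → [16, 19, 29, 23, 26, 80, 87, 91, 95, 72, 93, 85, 83]

[16, 19, 29, 23, 26, 80, 87, 91, 95, 72, 93, 85, 83]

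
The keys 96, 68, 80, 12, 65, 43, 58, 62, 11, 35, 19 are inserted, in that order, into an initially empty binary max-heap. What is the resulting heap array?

Insert 96:
  append 96 at index 0 → [96] (no swap needed)
Insert 68:
  append 68 at index 1 → [96, 68] (no swap needed)
Insert 80:
  append 80 at index 2 → [96, 68, 80] (no swap needed)
Insert 12:
  append 12 at index 3 → [96, 68, 80, 12] (no swap needed)
Insert 65:
  append 65 at index 4 → [96, 68, 80, 12, 65] (no swap needed)
Insert 43:
  append 43 at index 5 → [96, 68, 80, 12, 65, 43] (no swap needed)
Insert 58:
  append 58 at index 6 → [96, 68, 80, 12, 65, 43, 58] (no swap needed)
Insert 62:
  append 62 at index 7 → [96, 68, 80, 12, 65, 43, 58, 62]
  62 > parent 12 at index 3, swap → [96, 68, 80, 62, 65, 43, 58, 12]
Insert 11:
  append 11 at index 8 → [96, 68, 80, 62, 65, 43, 58, 12, 11] (no swap needed)
Insert 35:
  append 35 at index 9 → [96, 68, 80, 62, 65, 43, 58, 12, 11, 35] (no swap needed)
Insert 19:
  append 19 at index 10 → [96, 68, 80, 62, 65, 43, 58, 12, 11, 35, 19] (no swap needed)

[96, 68, 80, 62, 65, 43, 58, 12, 11, 35, 19]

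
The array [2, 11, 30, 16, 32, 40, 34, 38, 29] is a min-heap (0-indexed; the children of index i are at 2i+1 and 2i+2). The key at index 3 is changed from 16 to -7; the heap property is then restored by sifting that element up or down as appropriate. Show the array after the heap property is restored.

set index 3 from 16 to -7 → [2, 11, 30, -7, 32, 40, 34, 38, 29]
-7 < parent 11 at index 1, swap → [2, -7, 30, 11, 32, 40, 34, 38, 29]
-7 < parent 2 at index 0, swap → [-7, 2, 30, 11, 32, 40, 34, 38, 29]

[-7, 2, 30, 11, 32, 40, 34, 38, 29]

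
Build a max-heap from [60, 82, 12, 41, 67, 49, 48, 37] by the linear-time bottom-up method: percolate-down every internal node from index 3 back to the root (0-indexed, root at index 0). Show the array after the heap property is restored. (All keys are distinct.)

[82, 67, 49, 41, 60, 12, 48, 37]

sift down from index 3: already satisfies heap property
sift down from index 2:
  12 vs larger child 49 at index 5, swap → [60, 82, 49, 41, 67, 12, 48, 37]
sift down from index 1: already satisfies heap property
sift down from index 0:
  60 vs larger child 82 at index 1, swap → [82, 60, 49, 41, 67, 12, 48, 37]
  60 vs larger child 67 at index 4, swap → [82, 67, 49, 41, 60, 12, 48, 37]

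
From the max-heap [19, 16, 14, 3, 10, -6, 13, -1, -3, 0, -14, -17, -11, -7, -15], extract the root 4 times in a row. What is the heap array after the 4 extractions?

[10, 3, -6, -1, 0, -11, -7, -17, -3, -15, -14]

extract-max #1 returns 19:
  remove root 19; move last element -15 to root → [-15, 16, 14, 3, 10, -6, 13, -1, -3, 0, -14, -17, -11, -7]
  -15 vs larger child 16 at index 1, swap → [16, -15, 14, 3, 10, -6, 13, -1, -3, 0, -14, -17, -11, -7]
  -15 vs larger child 10 at index 4, swap → [16, 10, 14, 3, -15, -6, 13, -1, -3, 0, -14, -17, -11, -7]
  -15 vs larger child 0 at index 9, swap → [16, 10, 14, 3, 0, -6, 13, -1, -3, -15, -14, -17, -11, -7]
extract-max #2 returns 16:
  remove root 16; move last element -7 to root → [-7, 10, 14, 3, 0, -6, 13, -1, -3, -15, -14, -17, -11]
  -7 vs larger child 14 at index 2, swap → [14, 10, -7, 3, 0, -6, 13, -1, -3, -15, -14, -17, -11]
  -7 vs larger child 13 at index 6, swap → [14, 10, 13, 3, 0, -6, -7, -1, -3, -15, -14, -17, -11]
extract-max #3 returns 14:
  remove root 14; move last element -11 to root → [-11, 10, 13, 3, 0, -6, -7, -1, -3, -15, -14, -17]
  -11 vs larger child 13 at index 2, swap → [13, 10, -11, 3, 0, -6, -7, -1, -3, -15, -14, -17]
  -11 vs larger child -6 at index 5, swap → [13, 10, -6, 3, 0, -11, -7, -1, -3, -15, -14, -17]
extract-max #4 returns 13:
  remove root 13; move last element -17 to root → [-17, 10, -6, 3, 0, -11, -7, -1, -3, -15, -14]
  -17 vs larger child 10 at index 1, swap → [10, -17, -6, 3, 0, -11, -7, -1, -3, -15, -14]
  -17 vs larger child 3 at index 3, swap → [10, 3, -6, -17, 0, -11, -7, -1, -3, -15, -14]
  -17 vs larger child -1 at index 7, swap → [10, 3, -6, -1, 0, -11, -7, -17, -3, -15, -14]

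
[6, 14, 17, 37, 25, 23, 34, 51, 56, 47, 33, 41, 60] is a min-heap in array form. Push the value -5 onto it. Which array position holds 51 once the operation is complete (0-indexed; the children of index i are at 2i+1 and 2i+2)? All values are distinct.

7

append -5 at index 13 → [6, 14, 17, 37, 25, 23, 34, 51, 56, 47, 33, 41, 60, -5]
-5 < parent 34 at index 6, swap → [6, 14, 17, 37, 25, 23, -5, 51, 56, 47, 33, 41, 60, 34]
-5 < parent 17 at index 2, swap → [6, 14, -5, 37, 25, 23, 17, 51, 56, 47, 33, 41, 60, 34]
-5 < parent 6 at index 0, swap → [-5, 14, 6, 37, 25, 23, 17, 51, 56, 47, 33, 41, 60, 34]
resulting array: [-5, 14, 6, 37, 25, 23, 17, 51, 56, 47, 33, 41, 60, 34]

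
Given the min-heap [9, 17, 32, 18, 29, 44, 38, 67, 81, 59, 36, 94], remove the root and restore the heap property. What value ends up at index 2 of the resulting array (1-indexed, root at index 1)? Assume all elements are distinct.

remove root 9; move last element 94 to root → [94, 17, 32, 18, 29, 44, 38, 67, 81, 59, 36]
94 vs smaller child 17 at index 2, swap → [17, 94, 32, 18, 29, 44, 38, 67, 81, 59, 36]
94 vs smaller child 18 at index 4, swap → [17, 18, 32, 94, 29, 44, 38, 67, 81, 59, 36]
94 vs smaller child 67 at index 8, swap → [17, 18, 32, 67, 29, 44, 38, 94, 81, 59, 36]
resulting array: [17, 18, 32, 67, 29, 44, 38, 94, 81, 59, 36]

18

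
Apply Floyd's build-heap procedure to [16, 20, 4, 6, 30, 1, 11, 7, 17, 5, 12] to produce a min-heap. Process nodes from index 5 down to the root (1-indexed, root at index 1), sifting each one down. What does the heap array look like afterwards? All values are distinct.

[1, 5, 4, 6, 12, 16, 11, 7, 17, 30, 20]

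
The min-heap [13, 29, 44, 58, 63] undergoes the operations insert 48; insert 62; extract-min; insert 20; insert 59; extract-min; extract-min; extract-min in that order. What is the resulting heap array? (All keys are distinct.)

[48, 58, 62, 59, 63]

insert 48:
  append 48 at index 5 → [13, 29, 44, 58, 63, 48] (no swap needed)
insert 62:
  append 62 at index 6 → [13, 29, 44, 58, 63, 48, 62] (no swap needed)
extract-min → returns 13:
  remove root 13; move last element 62 to root → [62, 29, 44, 58, 63, 48]
  62 vs smaller child 29 at index 1, swap → [29, 62, 44, 58, 63, 48]
  62 vs smaller child 58 at index 3, swap → [29, 58, 44, 62, 63, 48]
insert 20:
  append 20 at index 6 → [29, 58, 44, 62, 63, 48, 20]
  20 < parent 44 at index 2, swap → [29, 58, 20, 62, 63, 48, 44]
  20 < parent 29 at index 0, swap → [20, 58, 29, 62, 63, 48, 44]
insert 59:
  append 59 at index 7 → [20, 58, 29, 62, 63, 48, 44, 59]
  59 < parent 62 at index 3, swap → [20, 58, 29, 59, 63, 48, 44, 62]
extract-min → returns 20:
  remove root 20; move last element 62 to root → [62, 58, 29, 59, 63, 48, 44]
  62 vs smaller child 29 at index 2, swap → [29, 58, 62, 59, 63, 48, 44]
  62 vs smaller child 44 at index 6, swap → [29, 58, 44, 59, 63, 48, 62]
extract-min → returns 29:
  remove root 29; move last element 62 to root → [62, 58, 44, 59, 63, 48]
  62 vs smaller child 44 at index 2, swap → [44, 58, 62, 59, 63, 48]
  62 vs only child 48 at index 5, swap → [44, 58, 48, 59, 63, 62]
extract-min → returns 44:
  remove root 44; move last element 62 to root → [62, 58, 48, 59, 63]
  62 vs smaller child 48 at index 2, swap → [48, 58, 62, 59, 63]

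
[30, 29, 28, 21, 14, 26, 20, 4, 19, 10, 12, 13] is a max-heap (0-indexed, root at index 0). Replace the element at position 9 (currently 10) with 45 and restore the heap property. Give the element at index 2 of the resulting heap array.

28

set index 9 from 10 to 45 → [30, 29, 28, 21, 14, 26, 20, 4, 19, 45, 12, 13]
45 > parent 14 at index 4, swap → [30, 29, 28, 21, 45, 26, 20, 4, 19, 14, 12, 13]
45 > parent 29 at index 1, swap → [30, 45, 28, 21, 29, 26, 20, 4, 19, 14, 12, 13]
45 > parent 30 at index 0, swap → [45, 30, 28, 21, 29, 26, 20, 4, 19, 14, 12, 13]
resulting array: [45, 30, 28, 21, 29, 26, 20, 4, 19, 14, 12, 13]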